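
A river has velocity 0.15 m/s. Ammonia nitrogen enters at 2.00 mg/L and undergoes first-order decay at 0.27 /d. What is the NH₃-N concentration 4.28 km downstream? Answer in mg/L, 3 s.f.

1.83 mg/L

Travel time t = 4.28 km / 0.15 m/s = 4280/0.15 = 2.853e+04 s = 0.3302 d.
First-order decay: C = 2.00·exp(−0.27·0.3302) = 2.00·0.9147 = 1.829 mg/L.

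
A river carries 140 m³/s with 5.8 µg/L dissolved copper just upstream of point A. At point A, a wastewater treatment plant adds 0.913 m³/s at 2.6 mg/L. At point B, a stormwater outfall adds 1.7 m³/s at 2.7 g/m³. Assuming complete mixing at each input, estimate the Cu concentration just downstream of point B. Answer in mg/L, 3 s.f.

0.0545 mg/L

5.8 µg/L = 0.0058 mg/L.
After input A: C = (140·0.0058 + 0.913·2.6) / 140.9 = 0.02261 mg/L.
After input B: C = (140.9·0.02261 + 1.7·2.7) / 142.6 = 0.05452 mg/L.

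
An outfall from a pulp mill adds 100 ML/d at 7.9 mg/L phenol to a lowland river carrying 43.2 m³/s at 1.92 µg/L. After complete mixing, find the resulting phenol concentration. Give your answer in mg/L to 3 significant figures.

100 ML/d = 1.157 m³/s.
1.92 µg/L = 0.00192 mg/L.
Conservation of mass across the mixing zone: C = (1.157·7.9 + 43.2·0.00192) / (1.157 + 43.2) = 9.226/44.36 = 0.208 mg/L.

0.208 mg/L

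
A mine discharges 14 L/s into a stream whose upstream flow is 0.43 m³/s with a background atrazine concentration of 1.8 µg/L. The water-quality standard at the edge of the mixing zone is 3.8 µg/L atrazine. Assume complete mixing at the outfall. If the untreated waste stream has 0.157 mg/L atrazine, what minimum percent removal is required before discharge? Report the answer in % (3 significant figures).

14 L/s = 0.014 m³/s.
1.8 µg/L = 0.0018 mg/L.
3.8 µg/L = 0.0038 mg/L.
Mass balance: 0.0038·0.444 = 0.014·Cₑ + 0.43·0.0018.
Cₑ = (0.001687 − 0.000774) / 0.014 = 0.06523 mg/L.
Required removal = 1 − 0.06523/0.157 = 58.45 %.

58.5 %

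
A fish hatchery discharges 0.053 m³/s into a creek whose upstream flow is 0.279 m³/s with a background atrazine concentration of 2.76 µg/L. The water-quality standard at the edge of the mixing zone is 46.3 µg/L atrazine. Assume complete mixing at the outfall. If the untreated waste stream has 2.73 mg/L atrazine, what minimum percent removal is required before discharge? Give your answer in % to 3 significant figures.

2.76 µg/L = 0.00276 mg/L.
46.3 µg/L = 0.0463 mg/L.
Mass balance: 0.0463·0.332 = 0.053·Cₑ + 0.279·0.00276.
Cₑ = (0.01537 − 0.00077) / 0.053 = 0.2755 mg/L.
Required removal = 1 − 0.2755/2.73 = 89.91 %.

89.9 %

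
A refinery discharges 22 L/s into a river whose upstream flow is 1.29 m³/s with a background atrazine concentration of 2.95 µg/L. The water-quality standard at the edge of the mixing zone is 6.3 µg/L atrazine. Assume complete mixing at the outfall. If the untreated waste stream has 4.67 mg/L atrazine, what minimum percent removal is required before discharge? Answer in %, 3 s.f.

22 L/s = 0.022 m³/s.
2.95 µg/L = 0.00295 mg/L.
6.3 µg/L = 0.0063 mg/L.
Mass balance: 0.0063·1.312 = 0.022·Cₑ + 1.29·0.00295.
Cₑ = (0.008266 − 0.003806) / 0.022 = 0.2027 mg/L.
Required removal = 1 − 0.2027/4.67 = 95.66 %.

95.7 %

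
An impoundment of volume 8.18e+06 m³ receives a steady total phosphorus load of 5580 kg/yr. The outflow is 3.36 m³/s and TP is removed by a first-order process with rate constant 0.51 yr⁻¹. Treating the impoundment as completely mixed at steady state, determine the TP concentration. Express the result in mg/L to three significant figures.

Outflow Q = 3.36 m³/s × 3.156e+07 s/yr = 1.06e+08 m³/yr.
Steady-state CSTR mass balance: W = Q·C + k·V·C, so C = W/(Q + kV).
Q + kV = 1.06e+08 + 0.51·8.18e+06 = 1.102e+08 m³/yr.
C = 5580/1.102e+08 = 5.063e-05 kg/m³ = 0.05063 mg/L.

0.0506 mg/L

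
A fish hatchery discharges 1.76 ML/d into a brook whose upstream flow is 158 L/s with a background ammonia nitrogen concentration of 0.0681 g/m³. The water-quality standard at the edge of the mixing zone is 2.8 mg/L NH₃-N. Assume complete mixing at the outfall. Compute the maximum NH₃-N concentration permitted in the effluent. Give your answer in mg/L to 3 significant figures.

1.76 ML/d = 0.02037 m³/s.
158 L/s = 0.158 m³/s.
Mass balance: 2.8·0.1784 = 0.02037·Cₑ + 0.158·0.0681.
Cₑ = (0.4994 − 0.01076) / 0.02037 = 23.99 mg/L.

24.0 mg/L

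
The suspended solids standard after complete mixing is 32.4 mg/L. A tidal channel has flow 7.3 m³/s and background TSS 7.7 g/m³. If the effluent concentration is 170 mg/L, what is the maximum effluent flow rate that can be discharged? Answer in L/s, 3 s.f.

Mass balance at complete mixing: C_std·(Q_w + Q_r) = Q_w·C_e + Q_r·C_b.
Rearranging, Q_w = Q_r·(C_std − C_b)/(C_e − C_std) = 7.3·(32.4 − 7.7) / (170 − 32.4) = 1.31 m³/s.
= 1310 L/s.

1310 L/s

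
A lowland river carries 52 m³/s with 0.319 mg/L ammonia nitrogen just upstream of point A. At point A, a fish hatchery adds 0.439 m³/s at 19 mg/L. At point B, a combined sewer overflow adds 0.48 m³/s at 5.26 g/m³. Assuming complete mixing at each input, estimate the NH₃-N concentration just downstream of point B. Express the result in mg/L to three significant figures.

After input A: C = (52·0.319 + 0.439·19) / 52.44 = 0.4754 mg/L.
After input B: C = (52.44·0.4754 + 0.48·5.26) / 52.92 = 0.5188 mg/L.

0.519 mg/L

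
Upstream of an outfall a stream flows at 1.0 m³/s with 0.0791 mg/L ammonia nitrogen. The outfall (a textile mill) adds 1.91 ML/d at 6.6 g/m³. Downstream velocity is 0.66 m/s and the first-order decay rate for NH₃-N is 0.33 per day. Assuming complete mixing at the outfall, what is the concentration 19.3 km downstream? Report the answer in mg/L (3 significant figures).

1.91 ML/d = 0.02211 m³/s.
After complete mixing, C₀ = (0.02211·6.6 + 1·0.0791) / 1.022 = 0.2201 mg/L.
Travel time t = 1.93e+04 m / 0.66 m/s = 2.924e+04 s = 0.3385 d.
C = 0.2201·exp(−0.33·0.3385) = 0.2201·0.8943 = 0.1969 mg/L.

0.197 mg/L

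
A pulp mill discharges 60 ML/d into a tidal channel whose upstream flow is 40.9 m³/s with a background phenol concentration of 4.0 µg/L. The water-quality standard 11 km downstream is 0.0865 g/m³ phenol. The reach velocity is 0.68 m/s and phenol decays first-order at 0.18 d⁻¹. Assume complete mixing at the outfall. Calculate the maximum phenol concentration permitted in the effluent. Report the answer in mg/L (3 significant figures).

5.12 mg/L

60 ML/d = 0.6944 m³/s.
4.0 µg/L = 0.004 mg/L.
Travel time to the compliance point: t = 1.1e+04/0.68 = 1.618e+04 s = 0.1872 d; decay factor exp(−0.18·0.1872) = 0.9669.
So the concentration just after mixing may be at most 0.0865/0.9669 = 0.08946 mg/L.
Mass balance: 0.08946·41.59 = 0.6944·Cₑ + 40.9·0.004.
Cₑ = (3.721 − 0.1636) / 0.6944 = 5.123 mg/L.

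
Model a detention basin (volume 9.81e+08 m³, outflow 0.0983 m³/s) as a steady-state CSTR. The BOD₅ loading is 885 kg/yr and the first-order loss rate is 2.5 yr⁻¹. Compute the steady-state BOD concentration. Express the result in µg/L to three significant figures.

0.360 µg/L

Outflow Q = 0.0983 m³/s × 3.156e+07 s/yr = 3.102e+06 m³/yr.
Steady-state CSTR mass balance: W = Q·C + k·V·C, so C = W/(Q + kV).
Q + kV = 3.102e+06 + 2.5·9.81e+08 = 2.456e+09 m³/yr.
C = 885/2.456e+09 = 3.604e-07 kg/m³ = 0.0003604 mg/L = 0.3604 µg/L.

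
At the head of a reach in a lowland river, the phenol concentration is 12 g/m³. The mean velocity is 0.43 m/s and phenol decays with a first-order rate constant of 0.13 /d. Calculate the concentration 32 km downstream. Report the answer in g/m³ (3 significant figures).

Travel time t = 32 km / 0.43 m/s = 3.2e+04/0.43 = 7.442e+04 s = 0.8613 d.
First-order decay: C = 12·exp(−0.13·0.8613) = 12·0.8941 = 10.73 g/m³.

10.7 g/m³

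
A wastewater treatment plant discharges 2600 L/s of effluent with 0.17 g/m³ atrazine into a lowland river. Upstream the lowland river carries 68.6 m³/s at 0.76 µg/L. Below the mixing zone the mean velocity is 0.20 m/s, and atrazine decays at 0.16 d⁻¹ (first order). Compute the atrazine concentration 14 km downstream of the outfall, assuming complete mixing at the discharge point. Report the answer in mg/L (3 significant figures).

0.00610 mg/L

2600 L/s = 2.6 m³/s.
0.76 µg/L = 0.00076 mg/L.
After complete mixing, C₀ = (2.6·0.17 + 68.6·0.00076) / 71.2 = 0.00694 mg/L.
Travel time t = 1.4e+04 m / 0.20 m/s = 7e+04 s = 0.8102 d.
C = 0.00694·exp(−0.16·0.8102) = 0.00694·0.8784 = 0.006096 mg/L.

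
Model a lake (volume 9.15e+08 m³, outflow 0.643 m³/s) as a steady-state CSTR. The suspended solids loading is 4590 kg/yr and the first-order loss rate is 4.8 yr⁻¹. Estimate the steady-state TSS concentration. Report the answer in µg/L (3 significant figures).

1.04 µg/L

Outflow Q = 0.643 m³/s × 3.156e+07 s/yr = 2.029e+07 m³/yr.
Steady-state CSTR mass balance: W = Q·C + k·V·C, so C = W/(Q + kV).
Q + kV = 2.029e+07 + 4.8·9.15e+08 = 4.412e+09 m³/yr.
C = 4590/4.412e+09 = 1.04e-06 kg/m³ = 0.00104 mg/L = 1.04 µg/L.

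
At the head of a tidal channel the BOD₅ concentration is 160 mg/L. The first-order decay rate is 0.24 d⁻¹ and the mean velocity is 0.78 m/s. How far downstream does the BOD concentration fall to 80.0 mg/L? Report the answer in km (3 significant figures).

195 km

From C = C₀·e^(−kt), t = ln(C₀/C)/k = ln(160/80.0)/0.24 = 0.6931/0.24 = 2.888 d.
Distance = v·t = 0.78 m/s × 2.495e+05 s = 1.946e+05 m = 194.6 km.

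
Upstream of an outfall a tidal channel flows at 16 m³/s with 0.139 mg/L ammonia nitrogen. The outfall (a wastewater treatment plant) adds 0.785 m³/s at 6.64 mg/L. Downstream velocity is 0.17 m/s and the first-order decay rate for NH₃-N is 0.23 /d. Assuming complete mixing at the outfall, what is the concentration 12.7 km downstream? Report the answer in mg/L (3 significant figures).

After complete mixing, C₀ = (0.785·6.64 + 16·0.139) / 16.79 = 0.443 mg/L.
Travel time t = 1.27e+04 m / 0.17 m/s = 7.471e+04 s = 0.8647 d.
C = 0.443·exp(−0.23·0.8647) = 0.443·0.8197 = 0.3631 mg/L.

0.363 mg/L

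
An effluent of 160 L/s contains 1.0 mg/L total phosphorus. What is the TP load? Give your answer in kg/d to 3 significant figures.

160 L/s = 0.16 m³/s.
Mass flux = Q·C = 0.16 m³/s × 1 g/m³ = 0.16 g/s.
= 0.16 g/s × 86.4 = 13.82 kg/d.

13.8 kg/d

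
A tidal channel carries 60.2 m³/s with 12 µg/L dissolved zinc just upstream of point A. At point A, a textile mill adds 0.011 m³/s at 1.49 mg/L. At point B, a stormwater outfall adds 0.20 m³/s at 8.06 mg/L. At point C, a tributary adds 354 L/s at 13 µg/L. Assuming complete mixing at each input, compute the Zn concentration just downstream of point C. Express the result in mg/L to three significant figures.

12 µg/L = 0.012 mg/L.
After input A: C = (60.2·0.012 + 0.011·1.49) / 60.21 = 0.01227 mg/L.
After input B: C = (60.21·0.01227 + 0.2·8.06) / 60.41 = 0.03891 mg/L.
354 L/s = 0.354 m³/s.
13 µg/L = 0.013 mg/L.
After input C: C = (60.41·0.03891 + 0.354·0.013) / 60.77 = 0.03876 mg/L.

0.0388 mg/L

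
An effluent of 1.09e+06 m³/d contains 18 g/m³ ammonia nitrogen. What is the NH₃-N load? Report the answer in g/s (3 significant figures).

1.09e+06 m³/d = 12.62 m³/s.
Mass flux = Q·C = 12.62 m³/s × 18 g/m³ = 227.1 g/s.

227 g/s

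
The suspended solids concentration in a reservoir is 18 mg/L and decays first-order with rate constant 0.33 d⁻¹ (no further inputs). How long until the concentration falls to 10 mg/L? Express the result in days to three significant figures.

t = ln(C₀/C)/k = ln(18/10)/0.33 = 0.5878/0.33 = 1.781 d.

1.78 d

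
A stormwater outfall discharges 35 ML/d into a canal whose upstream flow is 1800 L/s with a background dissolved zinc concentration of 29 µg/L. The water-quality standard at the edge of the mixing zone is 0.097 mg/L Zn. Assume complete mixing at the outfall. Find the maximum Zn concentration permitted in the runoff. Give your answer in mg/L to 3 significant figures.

35 ML/d = 0.4051 m³/s.
1800 L/s = 1.8 m³/s.
29 µg/L = 0.029 mg/L.
Mass balance: 0.097·2.205 = 0.4051·Cₑ + 1.8·0.029.
Cₑ = (0.2139 − 0.0522) / 0.4051 = 0.3992 mg/L.

0.399 mg/L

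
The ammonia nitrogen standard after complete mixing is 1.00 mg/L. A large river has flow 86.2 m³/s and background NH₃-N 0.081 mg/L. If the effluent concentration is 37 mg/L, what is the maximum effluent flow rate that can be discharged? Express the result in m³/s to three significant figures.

2.20 m³/s

Mass balance at complete mixing: C_std·(Q_w + Q_r) = Q_w·C_e + Q_r·C_b.
Rearranging, Q_w = Q_r·(C_std − C_b)/(C_e − C_std) = 86.2·(1 − 0.081) / (37 − 1) = 2.2 m³/s.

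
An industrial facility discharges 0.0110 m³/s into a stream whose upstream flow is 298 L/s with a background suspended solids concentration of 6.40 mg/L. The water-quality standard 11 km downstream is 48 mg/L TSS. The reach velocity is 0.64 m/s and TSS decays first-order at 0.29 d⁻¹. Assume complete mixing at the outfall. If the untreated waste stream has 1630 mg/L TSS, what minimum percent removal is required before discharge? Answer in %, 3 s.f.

298 L/s = 0.298 m³/s.
Travel time to the compliance point: t = 1.1e+04/0.64 = 1.719e+04 s = 0.1989 d; decay factor exp(−0.29·0.1989) = 0.9439.
So the concentration just after mixing may be at most 48/0.9439 = 50.85 mg/L.
Mass balance: 50.85·0.309 = 0.011·Cₑ + 0.298·6.4.
Cₑ = (15.71 − 1.907) / 0.011 = 1255 mg/L.
Required removal = 1 − 1255/1630 = 23 %.

23.0 %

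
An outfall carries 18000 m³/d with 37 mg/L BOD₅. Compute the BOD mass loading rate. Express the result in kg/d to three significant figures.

666 kg/d

18000 m³/d = 0.2083 m³/s.
Mass flux = Q·C = 0.2083 m³/s × 37 g/m³ = 7.708 g/s.
= 7.708 g/s × 86.4 = 666 kg/d.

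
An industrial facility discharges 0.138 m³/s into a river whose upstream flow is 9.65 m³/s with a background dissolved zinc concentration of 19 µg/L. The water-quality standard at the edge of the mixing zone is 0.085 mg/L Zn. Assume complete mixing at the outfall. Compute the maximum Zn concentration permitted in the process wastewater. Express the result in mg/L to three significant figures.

19 µg/L = 0.019 mg/L.
Mass balance: 0.085·9.788 = 0.138·Cₑ + 9.65·0.019.
Cₑ = (0.832 − 0.1834) / 0.138 = 4.7 mg/L.

4.70 mg/L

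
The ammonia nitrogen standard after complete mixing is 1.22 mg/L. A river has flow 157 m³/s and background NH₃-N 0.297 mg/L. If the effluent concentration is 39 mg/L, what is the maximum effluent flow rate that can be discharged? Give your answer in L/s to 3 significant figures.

3840 L/s

Mass balance at complete mixing: C_std·(Q_w + Q_r) = Q_w·C_e + Q_r·C_b.
Rearranging, Q_w = Q_r·(C_std − C_b)/(C_e − C_std) = 157·(1.22 − 0.297) / (39 − 1.22) = 3.836 m³/s.
= 3836 L/s.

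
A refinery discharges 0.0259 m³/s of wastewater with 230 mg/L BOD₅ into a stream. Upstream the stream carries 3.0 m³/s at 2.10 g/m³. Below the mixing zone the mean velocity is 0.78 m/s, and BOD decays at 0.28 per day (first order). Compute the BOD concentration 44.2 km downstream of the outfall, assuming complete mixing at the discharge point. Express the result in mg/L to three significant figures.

After complete mixing, C₀ = (0.0259·230 + 3·2.1) / 3.026 = 4.051 mg/L.
Travel time t = 4.42e+04 m / 0.78 m/s = 5.667e+04 s = 0.6559 d.
C = 4.051·exp(−0.28·0.6559) = 4.051·0.8322 = 3.371 mg/L.

3.37 mg/L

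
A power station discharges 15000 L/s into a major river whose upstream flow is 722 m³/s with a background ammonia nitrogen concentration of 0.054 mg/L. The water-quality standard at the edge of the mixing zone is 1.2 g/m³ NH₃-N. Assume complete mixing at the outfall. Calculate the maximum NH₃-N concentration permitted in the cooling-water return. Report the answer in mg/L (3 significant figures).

56.4 mg/L

15000 L/s = 15 m³/s.
Mass balance: 1.2·737 = 15·Cₑ + 722·0.054.
Cₑ = (884.4 − 38.99) / 15 = 56.36 mg/L.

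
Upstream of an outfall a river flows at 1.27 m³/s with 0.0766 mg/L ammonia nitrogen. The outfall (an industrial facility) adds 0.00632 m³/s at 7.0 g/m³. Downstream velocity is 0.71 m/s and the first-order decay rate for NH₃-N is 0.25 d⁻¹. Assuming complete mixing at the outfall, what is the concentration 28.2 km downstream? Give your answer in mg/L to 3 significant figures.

After complete mixing, C₀ = (0.00632·7 + 1.27·0.0766) / 1.276 = 0.1109 mg/L.
Travel time t = 2.82e+04 m / 0.71 m/s = 3.972e+04 s = 0.4597 d.
C = 0.1109·exp(−0.25·0.4597) = 0.1109·0.8914 = 0.09884 mg/L.

0.0988 mg/L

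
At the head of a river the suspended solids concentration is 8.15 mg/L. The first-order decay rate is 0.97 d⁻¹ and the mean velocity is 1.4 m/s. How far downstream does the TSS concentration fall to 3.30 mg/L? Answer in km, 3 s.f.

113 km

From C = C₀·e^(−kt), t = ln(C₀/C)/k = ln(8.15/3.30)/0.97 = 0.9041/0.97 = 0.9321 d.
Distance = v·t = 1.4 m/s × 8.053e+04 s = 1.127e+05 m = 112.7 km.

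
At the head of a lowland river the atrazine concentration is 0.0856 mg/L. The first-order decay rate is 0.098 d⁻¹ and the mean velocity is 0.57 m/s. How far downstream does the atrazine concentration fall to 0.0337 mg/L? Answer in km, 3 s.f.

From C = C₀·e^(−kt), t = ln(C₀/C)/k = ln(0.0856/0.0337)/0.098 = 0.9322/0.098 = 9.512 d.
Distance = v·t = 0.57 m/s × 8.218e+05 s = 4.685e+05 m = 468.5 km.

468 km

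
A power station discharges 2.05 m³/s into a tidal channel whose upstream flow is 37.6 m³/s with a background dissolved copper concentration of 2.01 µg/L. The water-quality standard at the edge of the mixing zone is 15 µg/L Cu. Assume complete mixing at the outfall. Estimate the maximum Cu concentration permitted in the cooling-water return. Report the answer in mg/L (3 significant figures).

2.01 µg/L = 0.00201 mg/L.
15 µg/L = 0.015 mg/L.
Mass balance: 0.015·39.65 = 2.05·Cₑ + 37.6·0.00201.
Cₑ = (0.5948 − 0.07558) / 2.05 = 0.2533 mg/L.

0.253 mg/L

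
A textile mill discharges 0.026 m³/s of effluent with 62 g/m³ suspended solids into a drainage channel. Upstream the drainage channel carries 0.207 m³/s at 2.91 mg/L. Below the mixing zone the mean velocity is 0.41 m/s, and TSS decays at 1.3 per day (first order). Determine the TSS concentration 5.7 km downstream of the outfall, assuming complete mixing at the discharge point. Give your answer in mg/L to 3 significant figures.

After complete mixing, C₀ = (0.026·62 + 0.207·2.91) / 0.233 = 9.504 mg/L.
Travel time t = 5700 m / 0.41 m/s = 1.39e+04 s = 0.1609 d.
C = 9.504·exp(−1.3·0.1609) = 9.504·0.8112 = 7.71 mg/L.

7.71 mg/L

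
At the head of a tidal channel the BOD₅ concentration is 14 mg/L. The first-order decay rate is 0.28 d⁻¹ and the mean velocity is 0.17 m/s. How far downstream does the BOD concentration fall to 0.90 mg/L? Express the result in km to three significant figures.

144 km

From C = C₀·e^(−kt), t = ln(C₀/C)/k = ln(14/0.90)/0.28 = 2.744/0.28 = 9.801 d.
Distance = v·t = 0.17 m/s × 8.468e+05 s = 1.44e+05 m = 144 km.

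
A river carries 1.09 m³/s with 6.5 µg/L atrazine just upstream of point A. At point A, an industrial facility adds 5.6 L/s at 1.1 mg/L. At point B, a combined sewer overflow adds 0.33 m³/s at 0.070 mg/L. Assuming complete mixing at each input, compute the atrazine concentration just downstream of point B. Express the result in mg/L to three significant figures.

6.5 µg/L = 0.0065 mg/L.
5.6 L/s = 0.0056 m³/s.
After input A: C = (1.09·0.0065 + 0.0056·1.1) / 1.096 = 0.01209 mg/L.
After input B: C = (1.096·0.01209 + 0.33·0.07) / 1.426 = 0.02549 mg/L.

0.0255 mg/L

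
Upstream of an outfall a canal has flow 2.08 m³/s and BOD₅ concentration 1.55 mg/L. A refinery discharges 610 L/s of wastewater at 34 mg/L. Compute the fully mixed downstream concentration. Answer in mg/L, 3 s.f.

610 L/s = 0.61 m³/s.
By mass balance at complete mixing, C = (0.61·34 + 2.08·1.55) / (0.61 + 2.08) = 23.96/2.69 = 8.909 mg/L.

8.91 mg/L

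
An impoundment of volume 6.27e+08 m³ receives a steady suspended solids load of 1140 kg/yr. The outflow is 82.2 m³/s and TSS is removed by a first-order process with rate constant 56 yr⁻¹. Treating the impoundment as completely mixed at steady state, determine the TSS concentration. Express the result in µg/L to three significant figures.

Outflow Q = 82.2 m³/s × 3.156e+07 s/yr = 2.594e+09 m³/yr.
Steady-state CSTR mass balance: W = Q·C + k·V·C, so C = W/(Q + kV).
Q + kV = 2.594e+09 + 56·6.27e+08 = 3.771e+10 m³/yr.
C = 1140/3.771e+10 = 3.023e-08 kg/m³ = 3.023e-05 mg/L = 0.03023 µg/L.

0.0302 µg/L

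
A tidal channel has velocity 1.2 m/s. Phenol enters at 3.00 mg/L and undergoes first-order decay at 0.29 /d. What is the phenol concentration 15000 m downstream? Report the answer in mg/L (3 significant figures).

2.88 mg/L

Travel time t = 15000 m / 1.2 m/s = 1.5e+04/1.2 = 1.25e+04 s = 0.1447 d.
First-order decay: C = 3.00·exp(−0.29·0.1447) = 3.00·0.9589 = 2.877 mg/L.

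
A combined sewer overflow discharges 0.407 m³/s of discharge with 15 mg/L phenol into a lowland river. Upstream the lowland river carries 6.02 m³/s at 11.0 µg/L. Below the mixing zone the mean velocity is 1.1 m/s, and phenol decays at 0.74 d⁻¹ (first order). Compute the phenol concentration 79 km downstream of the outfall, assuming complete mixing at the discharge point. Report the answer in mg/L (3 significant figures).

0.519 mg/L

11.0 µg/L = 0.011 mg/L.
After complete mixing, C₀ = (0.407·15 + 6.02·0.011) / 6.427 = 0.9602 mg/L.
Travel time t = 7.9e+04 m / 1.1 m/s = 7.182e+04 s = 0.8312 d.
C = 0.9602·exp(−0.74·0.8312) = 0.9602·0.5406 = 0.5191 mg/L.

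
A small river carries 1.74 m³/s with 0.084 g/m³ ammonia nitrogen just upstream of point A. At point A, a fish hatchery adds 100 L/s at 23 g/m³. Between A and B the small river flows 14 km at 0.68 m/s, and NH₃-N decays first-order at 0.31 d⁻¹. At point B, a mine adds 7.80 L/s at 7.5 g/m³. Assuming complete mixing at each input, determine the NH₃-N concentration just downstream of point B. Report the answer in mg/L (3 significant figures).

100 L/s = 0.1 m³/s.
After input A: C = (1.74·0.084 + 0.1·23) / 1.84 = 1.329 mg/L.
Over the 14 km reach to input B (t = 2.059e+04 s = 0.2383 d), decay gives C = 1.329·exp(−0.31·0.2383) = 1.235 mg/L.
7.80 L/s = 0.0078 m³/s.
After input B: C = (1.84·1.235 + 0.0078·7.5) / 1.848 = 1.261 mg/L.

1.26 mg/L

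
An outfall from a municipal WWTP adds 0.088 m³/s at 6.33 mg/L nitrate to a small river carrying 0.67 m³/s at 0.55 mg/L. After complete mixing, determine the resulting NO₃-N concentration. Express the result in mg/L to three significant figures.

1.22 mg/L

Conservation of mass across the mixing zone: C = (0.088·6.33 + 0.67·0.55) / (0.088 + 0.67) = 0.9255/0.758 = 1.221 mg/L.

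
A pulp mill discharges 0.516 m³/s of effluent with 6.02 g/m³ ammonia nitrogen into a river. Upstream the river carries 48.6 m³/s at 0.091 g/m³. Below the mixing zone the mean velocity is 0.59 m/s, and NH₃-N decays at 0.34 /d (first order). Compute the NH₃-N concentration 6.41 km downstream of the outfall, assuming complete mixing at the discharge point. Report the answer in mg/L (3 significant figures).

After complete mixing, C₀ = (0.516·6.02 + 48.6·0.091) / 49.12 = 0.1533 mg/L.
Travel time t = 6410 m / 0.59 m/s = 1.086e+04 s = 0.1257 d.
C = 0.1533·exp(−0.34·0.1257) = 0.1533·0.9581 = 0.1469 mg/L.

0.147 mg/L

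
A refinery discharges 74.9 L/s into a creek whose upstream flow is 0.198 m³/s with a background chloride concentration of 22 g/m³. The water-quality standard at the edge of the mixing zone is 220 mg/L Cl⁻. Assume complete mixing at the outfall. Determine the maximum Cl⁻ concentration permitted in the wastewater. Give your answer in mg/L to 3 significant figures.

74.9 L/s = 0.0749 m³/s.
Mass balance: 220·0.2729 = 0.0749·Cₑ + 0.198·22.
Cₑ = (60.04 − 4.356) / 0.0749 = 743.4 mg/L.

743 mg/L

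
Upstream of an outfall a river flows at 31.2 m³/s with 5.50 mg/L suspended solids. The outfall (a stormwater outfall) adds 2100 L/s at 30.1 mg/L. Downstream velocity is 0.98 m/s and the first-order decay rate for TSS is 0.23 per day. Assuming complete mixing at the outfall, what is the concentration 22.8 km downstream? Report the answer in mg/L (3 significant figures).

6.63 mg/L

2100 L/s = 2.1 m³/s.
After complete mixing, C₀ = (2.1·30.1 + 31.2·5.5) / 33.3 = 7.051 mg/L.
Travel time t = 2.28e+04 m / 0.98 m/s = 2.327e+04 s = 0.2693 d.
C = 7.051·exp(−0.23·0.2693) = 7.051·0.9399 = 6.628 mg/L.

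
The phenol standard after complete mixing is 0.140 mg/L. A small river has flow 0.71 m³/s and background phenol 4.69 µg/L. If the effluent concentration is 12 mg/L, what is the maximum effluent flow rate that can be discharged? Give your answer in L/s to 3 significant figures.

4.69 µg/L = 0.00469 mg/L.
Mass balance at complete mixing: C_std·(Q_w + Q_r) = Q_w·C_e + Q_r·C_b.
Rearranging, Q_w = Q_r·(C_std − C_b)/(C_e − C_std) = 0.71·(0.14 − 0.00469) / (12 − 0.14) = 0.0081 m³/s.
= 8.1 L/s.

8.10 L/s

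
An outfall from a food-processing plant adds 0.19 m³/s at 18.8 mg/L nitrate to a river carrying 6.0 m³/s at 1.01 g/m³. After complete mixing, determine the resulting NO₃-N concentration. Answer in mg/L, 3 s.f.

Conservation of mass across the mixing zone: C = (0.19·18.8 + 6·1.01) / (0.19 + 6) = 9.632/6.19 = 1.556 mg/L.

1.56 mg/L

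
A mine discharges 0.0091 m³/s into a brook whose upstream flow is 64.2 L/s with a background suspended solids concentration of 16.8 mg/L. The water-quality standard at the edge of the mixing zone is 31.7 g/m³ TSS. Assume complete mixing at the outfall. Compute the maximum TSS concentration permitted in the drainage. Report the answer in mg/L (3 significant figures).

64.2 L/s = 0.0642 m³/s.
Mass balance: 31.7·0.0733 = 0.0091·Cₑ + 0.0642·16.8.
Cₑ = (2.324 − 1.079) / 0.0091 = 136.8 mg/L.

137 mg/L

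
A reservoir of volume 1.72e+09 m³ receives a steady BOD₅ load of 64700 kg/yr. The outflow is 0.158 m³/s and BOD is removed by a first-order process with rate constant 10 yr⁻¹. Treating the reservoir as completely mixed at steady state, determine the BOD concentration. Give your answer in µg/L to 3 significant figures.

Outflow Q = 0.158 m³/s × 3.156e+07 s/yr = 4.986e+06 m³/yr.
Steady-state CSTR mass balance: W = Q·C + k·V·C, so C = W/(Q + kV).
Q + kV = 4.986e+06 + 10·1.72e+09 = 1.72e+10 m³/yr.
C = 64700/1.72e+10 = 3.761e-06 kg/m³ = 0.003761 mg/L = 3.761 µg/L.

3.76 µg/L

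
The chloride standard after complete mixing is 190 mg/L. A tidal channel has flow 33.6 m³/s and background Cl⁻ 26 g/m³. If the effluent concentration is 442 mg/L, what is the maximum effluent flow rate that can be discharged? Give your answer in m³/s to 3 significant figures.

Mass balance at complete mixing: C_std·(Q_w + Q_r) = Q_w·C_e + Q_r·C_b.
Rearranging, Q_w = Q_r·(C_std − C_b)/(C_e − C_std) = 33.6·(190 − 26) / (442 − 190) = 21.87 m³/s.

21.9 m³/s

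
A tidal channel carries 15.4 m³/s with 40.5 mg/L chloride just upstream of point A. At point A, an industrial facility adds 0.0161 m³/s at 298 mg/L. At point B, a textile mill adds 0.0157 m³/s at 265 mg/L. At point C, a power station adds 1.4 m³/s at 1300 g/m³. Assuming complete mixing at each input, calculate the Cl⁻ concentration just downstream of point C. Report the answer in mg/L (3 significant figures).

146 mg/L

After input A: C = (15.4·40.5 + 0.0161·298) / 15.42 = 40.77 mg/L.
After input B: C = (15.42·40.77 + 0.0157·265) / 15.43 = 41 mg/L.
After input C: C = (15.43·41 + 1.4·1300) / 16.83 = 145.7 mg/L.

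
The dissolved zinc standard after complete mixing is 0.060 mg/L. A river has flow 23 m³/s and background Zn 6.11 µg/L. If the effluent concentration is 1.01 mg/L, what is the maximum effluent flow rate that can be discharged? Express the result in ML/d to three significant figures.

113 ML/d

6.11 µg/L = 0.00611 mg/L.
Mass balance at complete mixing: C_std·(Q_w + Q_r) = Q_w·C_e + Q_r·C_b.
Rearranging, Q_w = Q_r·(C_std − C_b)/(C_e − C_std) = 23·(0.06 − 0.00611) / (1.01 − 0.06) = 1.305 m³/s.
= 112.7 ML/d.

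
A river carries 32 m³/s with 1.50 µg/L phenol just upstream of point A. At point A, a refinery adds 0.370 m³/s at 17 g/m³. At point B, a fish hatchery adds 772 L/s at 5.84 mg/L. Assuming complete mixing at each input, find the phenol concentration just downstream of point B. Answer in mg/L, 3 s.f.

1.50 µg/L = 0.0015 mg/L.
After input A: C = (32·0.0015 + 0.37·17) / 32.37 = 0.1958 mg/L.
772 L/s = 0.772 m³/s.
After input B: C = (32.37·0.1958 + 0.772·5.84) / 33.14 = 0.3273 mg/L.

0.327 mg/L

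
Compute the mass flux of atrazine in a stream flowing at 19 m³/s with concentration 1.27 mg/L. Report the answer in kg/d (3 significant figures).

Mass flux = Q·C = 19 m³/s × 1.27 g/m³ = 24.13 g/s.
= 24.13 g/s × 86.4 = 2085 kg/d.

2080 kg/d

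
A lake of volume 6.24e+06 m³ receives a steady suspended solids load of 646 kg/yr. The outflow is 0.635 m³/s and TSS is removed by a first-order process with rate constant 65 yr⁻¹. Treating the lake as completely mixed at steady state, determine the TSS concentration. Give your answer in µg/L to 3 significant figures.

Outflow Q = 0.635 m³/s × 3.156e+07 s/yr = 2.004e+07 m³/yr.
Steady-state CSTR mass balance: W = Q·C + k·V·C, so C = W/(Q + kV).
Q + kV = 2.004e+07 + 65·6.24e+06 = 4.256e+08 m³/yr.
C = 646/4.256e+08 = 1.518e-06 kg/m³ = 0.001518 mg/L = 1.518 µg/L.

1.52 µg/L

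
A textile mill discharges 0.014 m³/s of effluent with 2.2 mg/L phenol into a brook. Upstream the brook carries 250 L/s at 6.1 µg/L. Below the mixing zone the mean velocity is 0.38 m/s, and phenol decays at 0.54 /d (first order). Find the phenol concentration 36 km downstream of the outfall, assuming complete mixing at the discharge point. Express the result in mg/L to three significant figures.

0.0677 mg/L

250 L/s = 0.25 m³/s.
6.1 µg/L = 0.0061 mg/L.
After complete mixing, C₀ = (0.014·2.2 + 0.25·0.0061) / 0.264 = 0.1224 mg/L.
Travel time t = 3.6e+04 m / 0.38 m/s = 9.474e+04 s = 1.096 d.
C = 0.1224·exp(−0.54·1.096) = 0.1224·0.5532 = 0.06773 mg/L.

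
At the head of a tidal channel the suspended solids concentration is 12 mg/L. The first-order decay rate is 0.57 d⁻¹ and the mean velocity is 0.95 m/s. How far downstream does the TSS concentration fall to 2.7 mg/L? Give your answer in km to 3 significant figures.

From C = C₀·e^(−kt), t = ln(C₀/C)/k = ln(12/2.7)/0.57 = 1.492/0.57 = 2.617 d.
Distance = v·t = 0.95 m/s × 2.261e+05 s = 2.148e+05 m = 214.8 km.

215 km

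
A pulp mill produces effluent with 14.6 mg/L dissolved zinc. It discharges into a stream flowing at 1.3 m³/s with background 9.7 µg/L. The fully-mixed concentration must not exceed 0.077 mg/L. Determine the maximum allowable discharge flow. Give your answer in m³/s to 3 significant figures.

0.00602 m³/s

9.7 µg/L = 0.0097 mg/L.
Mass balance at complete mixing: C_std·(Q_w + Q_r) = Q_w·C_e + Q_r·C_b.
Rearranging, Q_w = Q_r·(C_std − C_b)/(C_e − C_std) = 1.3·(0.077 − 0.0097) / (14.6 − 0.077) = 0.006024 m³/s.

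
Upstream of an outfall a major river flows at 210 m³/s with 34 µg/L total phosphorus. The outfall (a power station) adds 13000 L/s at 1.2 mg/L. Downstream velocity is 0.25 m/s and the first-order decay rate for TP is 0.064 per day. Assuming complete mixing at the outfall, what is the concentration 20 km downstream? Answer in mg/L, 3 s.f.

0.0961 mg/L

13000 L/s = 13 m³/s.
34 µg/L = 0.034 mg/L.
After complete mixing, C₀ = (13·1.2 + 210·0.034) / 223 = 0.102 mg/L.
Travel time t = 2e+04 m / 0.25 m/s = 8e+04 s = 0.9259 d.
C = 0.102·exp(−0.064·0.9259) = 0.102·0.9425 = 0.09611 mg/L.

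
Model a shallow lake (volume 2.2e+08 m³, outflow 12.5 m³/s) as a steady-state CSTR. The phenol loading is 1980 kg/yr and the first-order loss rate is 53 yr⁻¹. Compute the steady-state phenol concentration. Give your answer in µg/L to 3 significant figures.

0.164 µg/L

Outflow Q = 12.5 m³/s × 3.156e+07 s/yr = 3.945e+08 m³/yr.
Steady-state CSTR mass balance: W = Q·C + k·V·C, so C = W/(Q + kV).
Q + kV = 3.945e+08 + 53·2.2e+08 = 1.205e+10 m³/yr.
C = 1980/1.205e+10 = 1.643e-07 kg/m³ = 0.0001643 mg/L = 0.1643 µg/L.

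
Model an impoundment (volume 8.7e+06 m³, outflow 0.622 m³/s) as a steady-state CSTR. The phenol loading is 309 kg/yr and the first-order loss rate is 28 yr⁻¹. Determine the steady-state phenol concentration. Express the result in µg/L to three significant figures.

1.17 µg/L

Outflow Q = 0.622 m³/s × 3.156e+07 s/yr = 1.963e+07 m³/yr.
Steady-state CSTR mass balance: W = Q·C + k·V·C, so C = W/(Q + kV).
Q + kV = 1.963e+07 + 28·8.7e+06 = 2.632e+08 m³/yr.
C = 309/2.632e+08 = 1.174e-06 kg/m³ = 0.001174 mg/L = 1.174 µg/L.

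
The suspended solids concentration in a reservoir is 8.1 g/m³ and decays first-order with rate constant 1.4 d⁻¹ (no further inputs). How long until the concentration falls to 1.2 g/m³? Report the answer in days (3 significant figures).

1.36 d

t = ln(C₀/C)/k = ln(8.1/1.2)/1.4 = 1.91/1.4 = 1.364 d.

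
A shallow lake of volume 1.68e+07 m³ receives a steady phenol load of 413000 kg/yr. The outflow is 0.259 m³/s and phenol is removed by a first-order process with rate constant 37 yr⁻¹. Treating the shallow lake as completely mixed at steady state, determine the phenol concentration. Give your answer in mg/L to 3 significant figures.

0.656 mg/L

Outflow Q = 0.259 m³/s × 3.156e+07 s/yr = 8.173e+06 m³/yr.
Steady-state CSTR mass balance: W = Q·C + k·V·C, so C = W/(Q + kV).
Q + kV = 8.173e+06 + 37·1.68e+07 = 6.298e+08 m³/yr.
C = 413000/6.298e+08 = 0.0006558 kg/m³ = 0.6558 mg/L.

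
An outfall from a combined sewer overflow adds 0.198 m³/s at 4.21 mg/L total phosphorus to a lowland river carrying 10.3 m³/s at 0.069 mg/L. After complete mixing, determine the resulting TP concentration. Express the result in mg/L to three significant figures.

0.147 mg/L

Flow-weighted mixing gives C = (0.198·4.21 + 10.3·0.069) / (0.198 + 10.3) = 1.544/10.5 = 0.1471 mg/L.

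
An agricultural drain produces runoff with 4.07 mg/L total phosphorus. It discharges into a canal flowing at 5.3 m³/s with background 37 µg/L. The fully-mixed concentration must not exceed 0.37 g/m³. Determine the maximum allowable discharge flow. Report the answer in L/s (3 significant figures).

37 µg/L = 0.037 mg/L.
Mass balance at complete mixing: C_std·(Q_w + Q_r) = Q_w·C_e + Q_r·C_b.
Rearranging, Q_w = Q_r·(C_std − C_b)/(C_e − C_std) = 5.3·(0.37 − 0.037) / (4.07 − 0.37) = 0.477 m³/s.
= 477 L/s.

477 L/s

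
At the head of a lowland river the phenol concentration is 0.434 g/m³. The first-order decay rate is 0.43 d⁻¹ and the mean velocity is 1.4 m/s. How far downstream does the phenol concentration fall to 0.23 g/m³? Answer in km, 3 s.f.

179 km

From C = C₀·e^(−kt), t = ln(C₀/C)/k = ln(0.434/0.23)/0.43 = 0.635/0.43 = 1.477 d.
Distance = v·t = 1.4 m/s × 1.276e+05 s = 1.786e+05 m = 178.6 km.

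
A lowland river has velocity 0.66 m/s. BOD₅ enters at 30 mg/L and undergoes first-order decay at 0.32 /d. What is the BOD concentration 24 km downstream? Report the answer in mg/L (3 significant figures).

26.2 mg/L

Travel time t = 24 km / 0.66 m/s = 2.4e+04/0.66 = 3.636e+04 s = 0.4209 d.
First-order decay: C = 30·exp(−0.32·0.4209) = 30·0.874 = 26.22 mg/L.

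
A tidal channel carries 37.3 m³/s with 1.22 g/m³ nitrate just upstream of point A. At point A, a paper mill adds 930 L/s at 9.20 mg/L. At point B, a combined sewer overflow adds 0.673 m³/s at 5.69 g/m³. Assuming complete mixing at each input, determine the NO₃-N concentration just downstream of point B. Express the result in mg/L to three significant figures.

930 L/s = 0.93 m³/s.
After input A: C = (37.3·1.22 + 0.93·9.2) / 38.23 = 1.414 mg/L.
After input B: C = (38.23·1.414 + 0.673·5.69) / 38.9 = 1.488 mg/L.

1.49 mg/L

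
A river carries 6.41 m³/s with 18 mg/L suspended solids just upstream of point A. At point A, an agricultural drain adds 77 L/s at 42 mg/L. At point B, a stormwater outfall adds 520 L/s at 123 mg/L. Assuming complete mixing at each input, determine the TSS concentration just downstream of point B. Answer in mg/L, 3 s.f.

77 L/s = 0.077 m³/s.
After input A: C = (6.41·18 + 0.077·42) / 6.487 = 18.28 mg/L.
520 L/s = 0.52 m³/s.
After input B: C = (6.487·18.28 + 0.52·123) / 7.007 = 26.06 mg/L.

26.1 mg/L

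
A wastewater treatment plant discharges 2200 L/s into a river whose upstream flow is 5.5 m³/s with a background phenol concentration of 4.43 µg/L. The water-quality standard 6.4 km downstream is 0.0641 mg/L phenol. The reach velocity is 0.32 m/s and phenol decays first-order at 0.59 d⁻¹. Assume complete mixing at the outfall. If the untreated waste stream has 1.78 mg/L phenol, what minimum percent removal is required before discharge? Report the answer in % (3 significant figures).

2200 L/s = 2.2 m³/s.
4.43 µg/L = 0.00443 mg/L.
Travel time to the compliance point: t = 6400/0.32 = 2e+04 s = 0.2315 d; decay factor exp(−0.59·0.2315) = 0.8723.
So the concentration just after mixing may be at most 0.0641/0.8723 = 0.07348 mg/L.
Mass balance: 0.07348·7.7 = 2.2·Cₑ + 5.5·0.00443.
Cₑ = (0.5658 − 0.02436) / 2.2 = 0.2461 mg/L.
Required removal = 1 − 0.2461/1.78 = 86.17 %.

86.2 %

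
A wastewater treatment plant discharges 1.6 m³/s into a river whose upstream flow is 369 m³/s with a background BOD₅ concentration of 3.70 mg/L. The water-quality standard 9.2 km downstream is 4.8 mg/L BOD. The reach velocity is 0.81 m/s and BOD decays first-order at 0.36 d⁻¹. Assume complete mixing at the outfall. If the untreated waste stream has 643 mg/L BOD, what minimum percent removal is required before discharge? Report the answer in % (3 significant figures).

51.4 %

Travel time to the compliance point: t = 9200/0.81 = 1.136e+04 s = 0.1315 d; decay factor exp(−0.36·0.1315) = 0.9538.
So the concentration just after mixing may be at most 4.8/0.9538 = 5.033 mg/L.
Mass balance: 5.033·370.6 = 1.6·Cₑ + 369·3.7.
Cₑ = (1865 − 1365) / 1.6 = 312.4 mg/L.
Required removal = 1 − 312.4/643 = 51.42 %.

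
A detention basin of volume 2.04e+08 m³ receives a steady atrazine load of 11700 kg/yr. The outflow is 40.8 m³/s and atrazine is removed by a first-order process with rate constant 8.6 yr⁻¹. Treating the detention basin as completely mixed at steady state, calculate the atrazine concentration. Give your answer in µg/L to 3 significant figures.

Outflow Q = 40.8 m³/s × 3.156e+07 s/yr = 1.288e+09 m³/yr.
Steady-state CSTR mass balance: W = Q·C + k·V·C, so C = W/(Q + kV).
Q + kV = 1.288e+09 + 8.6·2.04e+08 = 3.042e+09 m³/yr.
C = 11700/3.042e+09 = 3.846e-06 kg/m³ = 0.003846 mg/L = 3.846 µg/L.

3.85 µg/L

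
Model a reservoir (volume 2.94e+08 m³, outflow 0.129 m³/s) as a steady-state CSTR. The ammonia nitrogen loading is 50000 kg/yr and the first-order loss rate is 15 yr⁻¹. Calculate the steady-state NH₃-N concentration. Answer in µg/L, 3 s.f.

11.3 µg/L

Outflow Q = 0.129 m³/s × 3.156e+07 s/yr = 4.071e+06 m³/yr.
Steady-state CSTR mass balance: W = Q·C + k·V·C, so C = W/(Q + kV).
Q + kV = 4.071e+06 + 15·2.94e+08 = 4.414e+09 m³/yr.
C = 50000/4.414e+09 = 1.133e-05 kg/m³ = 0.01133 mg/L = 11.33 µg/L.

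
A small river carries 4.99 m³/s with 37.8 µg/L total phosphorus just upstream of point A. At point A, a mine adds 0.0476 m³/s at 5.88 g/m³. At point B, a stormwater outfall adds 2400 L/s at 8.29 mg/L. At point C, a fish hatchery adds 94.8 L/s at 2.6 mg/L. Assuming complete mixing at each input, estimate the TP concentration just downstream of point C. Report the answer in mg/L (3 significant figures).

2.74 mg/L

37.8 µg/L = 0.0378 mg/L.
After input A: C = (4.99·0.0378 + 0.0476·5.88) / 5.038 = 0.093 mg/L.
2400 L/s = 2.4 m³/s.
After input B: C = (5.038·0.093 + 2.4·8.29) / 7.438 = 2.738 mg/L.
94.8 L/s = 0.0948 m³/s.
After input C: C = (7.438·2.738 + 0.0948·2.6) / 7.532 = 2.736 mg/L.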